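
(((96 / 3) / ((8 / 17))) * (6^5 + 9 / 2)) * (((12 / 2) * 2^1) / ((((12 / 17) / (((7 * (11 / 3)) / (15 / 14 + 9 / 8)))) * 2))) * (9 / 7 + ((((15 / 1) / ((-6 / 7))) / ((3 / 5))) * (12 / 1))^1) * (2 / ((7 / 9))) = -1932038572464 / 41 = -47122892011.32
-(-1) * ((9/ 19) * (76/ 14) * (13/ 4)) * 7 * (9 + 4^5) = 120861/ 2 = 60430.50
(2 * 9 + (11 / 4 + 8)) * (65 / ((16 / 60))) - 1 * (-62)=113117 / 16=7069.81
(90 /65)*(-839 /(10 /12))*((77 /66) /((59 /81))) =-8562834 /3835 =-2232.81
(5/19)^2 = 25/361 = 0.07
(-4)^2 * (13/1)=208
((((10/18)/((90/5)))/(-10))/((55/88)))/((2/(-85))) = 17/81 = 0.21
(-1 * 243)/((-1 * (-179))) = -243/179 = -1.36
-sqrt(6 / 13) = -sqrt(78) / 13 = -0.68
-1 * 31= -31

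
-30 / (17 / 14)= -420 / 17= -24.71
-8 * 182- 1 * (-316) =-1140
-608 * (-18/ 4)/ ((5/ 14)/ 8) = 306432/ 5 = 61286.40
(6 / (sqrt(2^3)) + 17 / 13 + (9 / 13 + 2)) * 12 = 18 * sqrt(2) + 48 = 73.46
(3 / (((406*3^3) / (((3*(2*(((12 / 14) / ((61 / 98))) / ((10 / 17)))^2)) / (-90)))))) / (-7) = 0.00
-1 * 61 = -61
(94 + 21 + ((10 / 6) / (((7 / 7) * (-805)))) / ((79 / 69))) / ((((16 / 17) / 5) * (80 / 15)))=8108235 / 70784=114.55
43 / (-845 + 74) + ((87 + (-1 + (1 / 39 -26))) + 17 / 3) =657875 / 10023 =65.64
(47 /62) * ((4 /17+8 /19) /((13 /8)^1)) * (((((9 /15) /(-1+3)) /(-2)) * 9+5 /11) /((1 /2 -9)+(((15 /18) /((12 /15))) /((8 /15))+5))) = 125626112 /708770205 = 0.18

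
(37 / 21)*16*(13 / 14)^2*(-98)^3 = -68632928 / 3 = -22877642.67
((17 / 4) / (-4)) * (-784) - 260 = 573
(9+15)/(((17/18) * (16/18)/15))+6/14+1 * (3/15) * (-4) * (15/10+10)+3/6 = 500457/1190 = 420.55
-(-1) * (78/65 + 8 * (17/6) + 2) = 388/15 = 25.87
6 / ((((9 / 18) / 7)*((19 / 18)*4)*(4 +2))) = 63 / 19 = 3.32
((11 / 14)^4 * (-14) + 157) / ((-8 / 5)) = -2080835 / 21952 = -94.79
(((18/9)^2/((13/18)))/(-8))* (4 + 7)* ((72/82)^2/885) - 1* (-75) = 483454857/6446635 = 74.99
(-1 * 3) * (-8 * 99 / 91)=2376 / 91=26.11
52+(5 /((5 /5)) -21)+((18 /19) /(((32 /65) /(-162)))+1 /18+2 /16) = -188485 /684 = -275.56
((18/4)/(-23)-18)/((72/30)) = -1395/184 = -7.58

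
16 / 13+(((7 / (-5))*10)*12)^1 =-2168 / 13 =-166.77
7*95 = 665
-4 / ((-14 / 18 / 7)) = 36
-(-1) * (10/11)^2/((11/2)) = 200/1331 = 0.15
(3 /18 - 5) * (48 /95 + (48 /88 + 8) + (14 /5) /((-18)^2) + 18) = -132845491 /1015740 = -130.79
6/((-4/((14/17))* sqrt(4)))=-21/34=-0.62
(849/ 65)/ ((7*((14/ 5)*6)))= 0.11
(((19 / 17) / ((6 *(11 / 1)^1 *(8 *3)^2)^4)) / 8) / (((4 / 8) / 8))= 19 / 17753525226156589056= 0.00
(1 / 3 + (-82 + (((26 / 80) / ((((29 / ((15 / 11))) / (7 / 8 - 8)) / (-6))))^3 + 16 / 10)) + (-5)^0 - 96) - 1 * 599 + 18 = -755.79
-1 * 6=-6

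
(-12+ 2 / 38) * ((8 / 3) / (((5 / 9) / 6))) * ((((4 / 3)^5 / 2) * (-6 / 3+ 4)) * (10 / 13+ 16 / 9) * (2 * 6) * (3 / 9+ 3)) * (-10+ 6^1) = 35465986048 / 60021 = 590892.95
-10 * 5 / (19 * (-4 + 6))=-25 / 19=-1.32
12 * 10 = 120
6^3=216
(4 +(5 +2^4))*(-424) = -10600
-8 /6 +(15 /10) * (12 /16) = -5 /24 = -0.21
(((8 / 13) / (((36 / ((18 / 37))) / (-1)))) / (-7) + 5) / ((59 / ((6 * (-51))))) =-5152734 / 198653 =-25.94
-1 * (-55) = 55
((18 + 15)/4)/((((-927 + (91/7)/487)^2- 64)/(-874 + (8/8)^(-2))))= -2277533907/271705711040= -0.01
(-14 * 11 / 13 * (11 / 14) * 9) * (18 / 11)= -1782 / 13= -137.08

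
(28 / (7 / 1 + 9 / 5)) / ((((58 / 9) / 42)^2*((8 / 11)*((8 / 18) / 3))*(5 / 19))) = 128274111 / 26912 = 4766.43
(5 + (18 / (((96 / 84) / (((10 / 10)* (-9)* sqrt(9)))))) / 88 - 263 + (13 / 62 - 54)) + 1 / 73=-316.61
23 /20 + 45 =923 /20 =46.15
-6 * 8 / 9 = -16 / 3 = -5.33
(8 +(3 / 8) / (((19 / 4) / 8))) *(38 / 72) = 41 / 9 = 4.56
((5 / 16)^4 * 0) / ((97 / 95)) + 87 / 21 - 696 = -4843 / 7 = -691.86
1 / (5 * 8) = 1 / 40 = 0.02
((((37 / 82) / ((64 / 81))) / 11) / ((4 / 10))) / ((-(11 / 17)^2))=-4330665 / 13970176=-0.31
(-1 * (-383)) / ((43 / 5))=1915 / 43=44.53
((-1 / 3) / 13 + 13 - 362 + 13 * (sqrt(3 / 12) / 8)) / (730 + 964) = -0.21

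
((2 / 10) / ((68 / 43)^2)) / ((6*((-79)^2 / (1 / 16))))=1849 / 13852024320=0.00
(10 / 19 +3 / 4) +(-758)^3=-33099482815 / 76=-435519510.72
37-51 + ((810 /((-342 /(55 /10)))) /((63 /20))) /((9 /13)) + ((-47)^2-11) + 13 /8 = 20872345 /9576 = 2179.65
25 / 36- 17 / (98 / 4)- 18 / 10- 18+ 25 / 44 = -19.23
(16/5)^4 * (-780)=-10223616/125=-81788.93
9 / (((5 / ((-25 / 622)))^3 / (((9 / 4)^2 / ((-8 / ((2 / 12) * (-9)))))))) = -273375 / 61604313088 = -0.00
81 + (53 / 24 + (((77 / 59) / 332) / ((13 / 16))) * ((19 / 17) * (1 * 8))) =2162350873 / 25973688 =83.25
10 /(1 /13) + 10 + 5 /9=1265 /9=140.56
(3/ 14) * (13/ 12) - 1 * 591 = -33083/ 56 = -590.77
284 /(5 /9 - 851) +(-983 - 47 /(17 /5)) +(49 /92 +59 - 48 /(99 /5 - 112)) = -2585735195373 /2759282308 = -937.10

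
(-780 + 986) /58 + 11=422 /29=14.55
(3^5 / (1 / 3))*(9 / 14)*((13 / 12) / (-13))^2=729 / 224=3.25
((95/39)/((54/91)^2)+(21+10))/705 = 331703/6167340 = 0.05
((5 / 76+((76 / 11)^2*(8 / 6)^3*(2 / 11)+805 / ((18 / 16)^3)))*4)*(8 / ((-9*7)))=-49387896584 / 165921129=-297.66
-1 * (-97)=97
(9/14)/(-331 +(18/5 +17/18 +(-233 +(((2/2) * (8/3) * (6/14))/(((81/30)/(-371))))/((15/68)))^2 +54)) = 295245/409928735167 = 0.00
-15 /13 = -1.15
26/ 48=13/ 24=0.54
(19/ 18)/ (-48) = -19/ 864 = -0.02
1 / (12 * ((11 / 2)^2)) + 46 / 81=5593 / 9801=0.57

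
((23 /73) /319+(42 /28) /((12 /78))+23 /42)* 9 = 60435561 /652036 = 92.69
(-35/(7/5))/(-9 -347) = 25/356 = 0.07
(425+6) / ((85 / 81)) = 34911 / 85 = 410.72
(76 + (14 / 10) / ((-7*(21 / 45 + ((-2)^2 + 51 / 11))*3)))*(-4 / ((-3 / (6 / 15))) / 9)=152188 / 33795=4.50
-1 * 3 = -3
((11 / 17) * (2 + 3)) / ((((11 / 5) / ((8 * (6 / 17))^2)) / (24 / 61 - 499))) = -1751904000 / 299693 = -5845.66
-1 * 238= -238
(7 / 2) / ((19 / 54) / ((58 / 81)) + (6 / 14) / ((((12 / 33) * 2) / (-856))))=-2842 / 409197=-0.01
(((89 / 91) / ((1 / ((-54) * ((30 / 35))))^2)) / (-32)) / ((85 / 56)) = -2335716 / 54145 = -43.14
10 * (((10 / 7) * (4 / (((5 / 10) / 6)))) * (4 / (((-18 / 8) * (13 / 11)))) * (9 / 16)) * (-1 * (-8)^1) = -422400 / 91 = -4641.76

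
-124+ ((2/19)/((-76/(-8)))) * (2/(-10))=-223824/1805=-124.00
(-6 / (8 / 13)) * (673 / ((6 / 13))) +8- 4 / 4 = -113681 / 8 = -14210.12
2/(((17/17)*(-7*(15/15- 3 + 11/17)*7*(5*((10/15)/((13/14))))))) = 663/78890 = 0.01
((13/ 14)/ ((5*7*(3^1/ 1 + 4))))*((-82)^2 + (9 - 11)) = 43693/ 1715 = 25.48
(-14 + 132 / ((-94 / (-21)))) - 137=-5711 / 47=-121.51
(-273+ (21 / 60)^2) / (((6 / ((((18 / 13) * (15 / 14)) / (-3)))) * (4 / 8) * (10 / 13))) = 46779 / 800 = 58.47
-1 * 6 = -6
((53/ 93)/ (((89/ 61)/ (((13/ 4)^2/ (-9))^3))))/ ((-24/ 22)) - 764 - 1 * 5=-227898267925037/ 296579874816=-768.42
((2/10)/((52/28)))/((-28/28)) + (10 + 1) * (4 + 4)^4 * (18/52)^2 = 4561829/845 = 5398.61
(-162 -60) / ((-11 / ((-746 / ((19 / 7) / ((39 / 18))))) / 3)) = -7535346 / 209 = -36054.29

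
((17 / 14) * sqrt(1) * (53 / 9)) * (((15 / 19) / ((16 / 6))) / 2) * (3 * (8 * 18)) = 121635 / 266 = 457.27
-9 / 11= -0.82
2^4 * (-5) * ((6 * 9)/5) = -864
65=65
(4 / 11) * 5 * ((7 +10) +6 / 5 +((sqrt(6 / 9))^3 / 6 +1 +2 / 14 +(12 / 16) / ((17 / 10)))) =20 * sqrt(6) / 297 +47086 / 1309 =36.14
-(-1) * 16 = 16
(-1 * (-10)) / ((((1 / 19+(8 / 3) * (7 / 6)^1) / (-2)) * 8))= -855 / 1082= -0.79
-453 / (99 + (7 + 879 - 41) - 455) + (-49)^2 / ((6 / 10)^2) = 9782716 / 1467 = 6668.52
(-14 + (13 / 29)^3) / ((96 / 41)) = -4636403 / 780448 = -5.94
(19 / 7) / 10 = 19 / 70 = 0.27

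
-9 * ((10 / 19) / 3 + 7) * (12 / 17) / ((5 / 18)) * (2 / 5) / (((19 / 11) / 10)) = -11661408 / 30685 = -380.04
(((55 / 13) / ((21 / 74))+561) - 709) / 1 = -36334 / 273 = -133.09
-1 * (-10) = 10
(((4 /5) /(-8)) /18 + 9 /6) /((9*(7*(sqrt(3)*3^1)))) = 269*sqrt(3) /102060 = 0.00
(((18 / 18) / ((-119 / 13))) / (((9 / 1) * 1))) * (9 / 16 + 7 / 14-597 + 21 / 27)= 7.22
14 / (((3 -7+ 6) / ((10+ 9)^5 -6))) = 17332651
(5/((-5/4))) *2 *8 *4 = -256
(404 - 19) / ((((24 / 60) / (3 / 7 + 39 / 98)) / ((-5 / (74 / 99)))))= -11026125 / 2072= -5321.49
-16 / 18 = -8 / 9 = -0.89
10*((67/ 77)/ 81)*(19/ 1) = 12730/ 6237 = 2.04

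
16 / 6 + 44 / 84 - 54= -1067 / 21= -50.81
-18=-18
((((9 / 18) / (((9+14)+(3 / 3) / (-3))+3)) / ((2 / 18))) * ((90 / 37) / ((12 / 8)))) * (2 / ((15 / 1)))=108 / 2849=0.04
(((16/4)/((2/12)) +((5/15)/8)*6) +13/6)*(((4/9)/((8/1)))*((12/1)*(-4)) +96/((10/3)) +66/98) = 6245851/8820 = 708.15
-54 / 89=-0.61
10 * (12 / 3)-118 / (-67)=2798 / 67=41.76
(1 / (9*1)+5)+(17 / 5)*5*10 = 1576 / 9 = 175.11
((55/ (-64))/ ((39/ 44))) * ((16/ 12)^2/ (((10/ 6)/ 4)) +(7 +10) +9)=-27467/ 936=-29.35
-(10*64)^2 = -409600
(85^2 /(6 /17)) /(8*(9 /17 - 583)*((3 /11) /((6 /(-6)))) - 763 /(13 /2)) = 298587575 /16824372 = 17.75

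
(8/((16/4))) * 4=8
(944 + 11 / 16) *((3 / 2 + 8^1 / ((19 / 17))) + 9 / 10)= 686221 / 76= 9029.22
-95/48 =-1.98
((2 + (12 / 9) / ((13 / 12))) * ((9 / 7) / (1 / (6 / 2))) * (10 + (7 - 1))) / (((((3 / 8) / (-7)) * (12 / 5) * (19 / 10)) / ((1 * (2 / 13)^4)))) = -3225600 / 7054567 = -0.46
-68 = -68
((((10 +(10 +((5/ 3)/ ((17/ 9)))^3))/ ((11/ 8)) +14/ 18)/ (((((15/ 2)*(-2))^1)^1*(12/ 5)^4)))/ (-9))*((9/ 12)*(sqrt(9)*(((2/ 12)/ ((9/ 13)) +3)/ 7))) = 24050065625/ 6535547099136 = 0.00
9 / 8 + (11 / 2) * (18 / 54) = 71 / 24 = 2.96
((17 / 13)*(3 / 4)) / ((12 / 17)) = 289 / 208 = 1.39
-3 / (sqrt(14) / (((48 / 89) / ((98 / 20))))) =-720 *sqrt(14) / 30527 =-0.09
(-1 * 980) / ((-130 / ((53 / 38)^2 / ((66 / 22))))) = 137641 / 28158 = 4.89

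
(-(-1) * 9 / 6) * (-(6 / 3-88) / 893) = 129 / 893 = 0.14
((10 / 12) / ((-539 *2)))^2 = 25 / 41835024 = 0.00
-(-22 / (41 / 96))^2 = -4460544 / 1681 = -2653.51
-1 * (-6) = 6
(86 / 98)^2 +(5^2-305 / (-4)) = 979801 / 9604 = 102.02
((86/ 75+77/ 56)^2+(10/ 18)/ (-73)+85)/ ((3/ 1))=2400709337/ 78840000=30.45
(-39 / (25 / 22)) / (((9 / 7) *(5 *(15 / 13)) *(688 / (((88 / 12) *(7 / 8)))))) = -1002001 / 23220000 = -0.04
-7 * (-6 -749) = 5285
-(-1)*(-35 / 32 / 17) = -35 / 544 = -0.06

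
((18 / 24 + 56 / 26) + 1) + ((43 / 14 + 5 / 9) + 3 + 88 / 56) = 39647 / 3276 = 12.10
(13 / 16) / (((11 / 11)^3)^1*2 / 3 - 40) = -39 / 1888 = -0.02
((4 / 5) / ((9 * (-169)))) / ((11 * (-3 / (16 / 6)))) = 32 / 752895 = 0.00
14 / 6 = 7 / 3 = 2.33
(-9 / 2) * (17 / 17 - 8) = 63 / 2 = 31.50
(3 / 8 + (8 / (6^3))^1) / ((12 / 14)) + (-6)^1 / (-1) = 8399 / 1296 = 6.48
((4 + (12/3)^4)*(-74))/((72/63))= -16835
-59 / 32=-1.84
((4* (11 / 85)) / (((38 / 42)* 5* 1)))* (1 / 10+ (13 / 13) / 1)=5082 / 40375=0.13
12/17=0.71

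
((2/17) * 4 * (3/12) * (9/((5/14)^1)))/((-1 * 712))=-63/15130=-0.00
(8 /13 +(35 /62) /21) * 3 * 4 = 3106 /403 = 7.71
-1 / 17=-0.06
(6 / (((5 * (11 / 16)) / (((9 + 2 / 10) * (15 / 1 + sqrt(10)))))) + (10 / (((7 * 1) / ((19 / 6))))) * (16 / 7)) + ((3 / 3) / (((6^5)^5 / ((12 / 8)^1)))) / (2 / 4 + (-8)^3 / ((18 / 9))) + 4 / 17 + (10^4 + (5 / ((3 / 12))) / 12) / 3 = 4416 * sqrt(10) / 275 + 113637205295389684065028269679 / 31694985388219912201175040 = 3636.12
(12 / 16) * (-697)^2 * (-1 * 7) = -10201989 / 4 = -2550497.25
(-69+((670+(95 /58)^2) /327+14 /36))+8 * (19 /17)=-3232160387 /56101428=-57.61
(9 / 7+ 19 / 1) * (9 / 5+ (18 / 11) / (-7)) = 85626 / 2695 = 31.77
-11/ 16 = -0.69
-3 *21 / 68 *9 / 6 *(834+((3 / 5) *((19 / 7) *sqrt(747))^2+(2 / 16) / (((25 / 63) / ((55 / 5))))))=-1095314319 / 190400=-5752.70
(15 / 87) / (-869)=-5 / 25201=-0.00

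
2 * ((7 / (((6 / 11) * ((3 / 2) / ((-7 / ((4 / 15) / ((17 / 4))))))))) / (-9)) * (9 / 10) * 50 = 229075 / 24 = 9544.79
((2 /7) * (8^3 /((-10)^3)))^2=16384 /765625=0.02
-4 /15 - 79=-1189 /15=-79.27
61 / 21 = 2.90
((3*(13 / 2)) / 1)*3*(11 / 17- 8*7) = -110097 / 34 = -3238.15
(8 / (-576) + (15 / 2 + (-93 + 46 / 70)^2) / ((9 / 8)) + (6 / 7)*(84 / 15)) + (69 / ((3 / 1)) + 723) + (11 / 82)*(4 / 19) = 190943951903 / 22902600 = 8337.22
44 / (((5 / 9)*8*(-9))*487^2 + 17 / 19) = -836 / 180248423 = -0.00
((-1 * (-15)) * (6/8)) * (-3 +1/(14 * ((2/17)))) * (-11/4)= 33165/448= 74.03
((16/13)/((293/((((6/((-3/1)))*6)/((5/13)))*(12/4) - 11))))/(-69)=8368/1314105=0.01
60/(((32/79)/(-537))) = -636345/8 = -79543.12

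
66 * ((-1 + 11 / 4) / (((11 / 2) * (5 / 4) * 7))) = 2.40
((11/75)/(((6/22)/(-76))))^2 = 84566416/50625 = 1670.45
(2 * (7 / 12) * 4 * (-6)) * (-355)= 9940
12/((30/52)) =104/5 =20.80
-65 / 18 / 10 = -13 / 36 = -0.36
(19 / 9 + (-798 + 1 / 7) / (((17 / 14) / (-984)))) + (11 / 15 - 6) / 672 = 36930820939 / 57120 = 646547.99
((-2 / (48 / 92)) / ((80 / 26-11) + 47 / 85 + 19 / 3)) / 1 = 25415 / 6874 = 3.70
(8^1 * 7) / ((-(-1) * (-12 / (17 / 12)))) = -119 / 18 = -6.61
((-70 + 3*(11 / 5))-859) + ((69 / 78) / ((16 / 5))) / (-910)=-349183859 / 378560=-922.40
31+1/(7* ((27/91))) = 850/27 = 31.48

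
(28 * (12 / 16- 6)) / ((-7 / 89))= 1869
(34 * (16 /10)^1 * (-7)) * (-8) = 15232 /5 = 3046.40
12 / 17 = 0.71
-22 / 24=-11 / 12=-0.92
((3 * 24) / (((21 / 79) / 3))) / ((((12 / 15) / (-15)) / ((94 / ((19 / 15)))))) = -150376500 / 133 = -1130650.38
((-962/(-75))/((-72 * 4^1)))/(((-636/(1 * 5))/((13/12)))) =6253/16485120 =0.00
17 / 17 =1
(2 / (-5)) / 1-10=-52 / 5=-10.40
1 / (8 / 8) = 1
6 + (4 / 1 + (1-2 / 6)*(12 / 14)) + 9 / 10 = 803 / 70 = 11.47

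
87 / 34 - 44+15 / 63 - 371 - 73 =-346435 / 714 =-485.20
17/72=0.24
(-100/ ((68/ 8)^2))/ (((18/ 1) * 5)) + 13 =33773/ 2601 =12.98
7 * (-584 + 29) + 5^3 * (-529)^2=34976240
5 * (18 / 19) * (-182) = -16380 / 19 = -862.11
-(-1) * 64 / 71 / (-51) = -64 / 3621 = -0.02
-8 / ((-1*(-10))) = -4 / 5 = -0.80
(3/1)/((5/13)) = 39/5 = 7.80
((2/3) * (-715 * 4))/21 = -5720/63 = -90.79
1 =1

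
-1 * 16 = -16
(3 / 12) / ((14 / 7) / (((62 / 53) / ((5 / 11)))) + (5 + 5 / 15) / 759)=0.32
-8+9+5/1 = 6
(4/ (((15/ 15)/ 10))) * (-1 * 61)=-2440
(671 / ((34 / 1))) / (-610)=-11 / 340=-0.03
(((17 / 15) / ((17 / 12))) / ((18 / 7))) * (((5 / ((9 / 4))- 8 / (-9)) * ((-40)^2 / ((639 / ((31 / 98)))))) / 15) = 7936 / 155277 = 0.05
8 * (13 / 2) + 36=88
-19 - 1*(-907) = 888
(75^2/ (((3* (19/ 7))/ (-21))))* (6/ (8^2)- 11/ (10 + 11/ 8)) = 100130625/ 7904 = 12668.35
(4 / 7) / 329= 4 / 2303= 0.00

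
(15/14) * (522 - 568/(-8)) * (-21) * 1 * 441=-11768085/2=-5884042.50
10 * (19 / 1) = 190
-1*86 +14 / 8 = -337 / 4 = -84.25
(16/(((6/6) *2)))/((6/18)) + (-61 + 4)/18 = 125/6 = 20.83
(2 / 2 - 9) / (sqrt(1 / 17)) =-8*sqrt(17) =-32.98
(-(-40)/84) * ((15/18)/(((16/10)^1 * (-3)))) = -0.08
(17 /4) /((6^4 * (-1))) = -17 /5184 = -0.00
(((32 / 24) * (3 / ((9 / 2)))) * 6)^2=256 / 9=28.44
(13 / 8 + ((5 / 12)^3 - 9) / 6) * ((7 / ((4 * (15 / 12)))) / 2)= 9947 / 103680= 0.10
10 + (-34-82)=-106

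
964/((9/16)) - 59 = 14893/9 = 1654.78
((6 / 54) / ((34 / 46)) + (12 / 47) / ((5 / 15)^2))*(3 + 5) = 140840 / 7191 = 19.59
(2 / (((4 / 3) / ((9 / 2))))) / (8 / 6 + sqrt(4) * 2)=81 / 64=1.27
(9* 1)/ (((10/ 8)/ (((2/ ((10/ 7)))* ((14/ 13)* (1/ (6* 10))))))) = 294/ 1625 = 0.18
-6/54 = -1/9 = -0.11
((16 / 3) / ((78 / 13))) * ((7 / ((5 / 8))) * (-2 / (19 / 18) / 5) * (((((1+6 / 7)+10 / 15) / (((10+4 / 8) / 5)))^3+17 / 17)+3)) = -125937019904 / 5819843925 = -21.64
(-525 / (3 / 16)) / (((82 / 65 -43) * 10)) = 6.71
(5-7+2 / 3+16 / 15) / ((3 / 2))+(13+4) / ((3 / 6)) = 1522 / 45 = 33.82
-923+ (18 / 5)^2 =-22751 / 25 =-910.04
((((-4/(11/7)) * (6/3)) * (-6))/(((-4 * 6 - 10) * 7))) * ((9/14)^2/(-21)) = 162/64141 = 0.00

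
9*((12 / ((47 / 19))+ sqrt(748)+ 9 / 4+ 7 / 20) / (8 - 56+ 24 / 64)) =-48*sqrt(187) / 127 - 42024 / 29845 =-6.58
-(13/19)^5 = -371293/2476099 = -0.15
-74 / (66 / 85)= -3145 / 33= -95.30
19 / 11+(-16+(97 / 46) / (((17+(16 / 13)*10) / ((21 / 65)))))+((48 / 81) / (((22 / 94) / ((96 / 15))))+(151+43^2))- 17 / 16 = 138867878243 / 69402960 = 2000.89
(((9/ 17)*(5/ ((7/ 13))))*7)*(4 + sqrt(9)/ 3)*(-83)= -242775/ 17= -14280.88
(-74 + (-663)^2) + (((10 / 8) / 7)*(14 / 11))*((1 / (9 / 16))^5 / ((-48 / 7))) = 856406281535 / 1948617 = 439494.41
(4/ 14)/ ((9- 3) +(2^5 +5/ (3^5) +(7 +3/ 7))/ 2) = 0.01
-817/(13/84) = -68628/13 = -5279.08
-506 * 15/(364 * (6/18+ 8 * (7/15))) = -56925/11102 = -5.13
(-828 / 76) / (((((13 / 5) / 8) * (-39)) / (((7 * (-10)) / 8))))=-24150 / 3211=-7.52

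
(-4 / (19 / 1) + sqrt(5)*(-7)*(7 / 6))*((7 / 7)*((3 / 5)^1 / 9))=-49*sqrt(5) / 90 - 4 / 285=-1.23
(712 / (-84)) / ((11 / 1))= -178 / 231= -0.77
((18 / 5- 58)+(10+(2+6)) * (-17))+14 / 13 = -23356 / 65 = -359.32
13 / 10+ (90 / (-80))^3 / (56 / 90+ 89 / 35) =0.85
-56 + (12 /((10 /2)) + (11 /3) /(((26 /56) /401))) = 607088 /195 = 3113.27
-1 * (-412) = 412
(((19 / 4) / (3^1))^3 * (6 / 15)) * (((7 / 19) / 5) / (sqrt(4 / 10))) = 2527 * sqrt(10) / 43200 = 0.18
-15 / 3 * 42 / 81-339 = -9223 / 27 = -341.59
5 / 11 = 0.45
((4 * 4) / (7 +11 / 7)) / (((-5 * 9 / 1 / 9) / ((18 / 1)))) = -168 / 25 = -6.72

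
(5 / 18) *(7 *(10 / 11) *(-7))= -1225 / 99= -12.37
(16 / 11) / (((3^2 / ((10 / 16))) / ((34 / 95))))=68 / 1881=0.04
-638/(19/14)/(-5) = 8932/95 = 94.02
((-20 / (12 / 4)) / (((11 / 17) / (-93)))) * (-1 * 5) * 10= -47909.09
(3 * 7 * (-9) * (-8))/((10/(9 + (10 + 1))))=3024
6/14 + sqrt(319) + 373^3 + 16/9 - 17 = sqrt(319) + 3269391439/63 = 51895120.07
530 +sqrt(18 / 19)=3 *sqrt(38) / 19 +530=530.97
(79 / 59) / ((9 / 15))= 395 / 177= 2.23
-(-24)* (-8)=-192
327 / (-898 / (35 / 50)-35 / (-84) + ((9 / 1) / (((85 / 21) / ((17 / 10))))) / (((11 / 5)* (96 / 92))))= -6042960 / 23669071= -0.26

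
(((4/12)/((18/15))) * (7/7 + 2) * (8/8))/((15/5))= 5/18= 0.28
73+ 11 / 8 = 595 / 8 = 74.38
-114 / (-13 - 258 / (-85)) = 9690 / 847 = 11.44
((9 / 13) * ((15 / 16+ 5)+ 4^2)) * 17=4131 / 16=258.19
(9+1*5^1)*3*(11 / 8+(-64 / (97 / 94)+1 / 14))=-987117 / 388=-2544.12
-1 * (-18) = 18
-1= -1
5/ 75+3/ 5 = 2/ 3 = 0.67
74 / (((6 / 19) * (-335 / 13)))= -9139 / 1005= -9.09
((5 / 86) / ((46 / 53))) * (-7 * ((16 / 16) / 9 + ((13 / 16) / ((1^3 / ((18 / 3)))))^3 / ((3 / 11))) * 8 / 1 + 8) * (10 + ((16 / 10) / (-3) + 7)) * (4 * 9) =-179368496515 / 189888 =-944601.54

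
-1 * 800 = -800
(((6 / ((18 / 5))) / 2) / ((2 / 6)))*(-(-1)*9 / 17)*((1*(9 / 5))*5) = 405 / 34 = 11.91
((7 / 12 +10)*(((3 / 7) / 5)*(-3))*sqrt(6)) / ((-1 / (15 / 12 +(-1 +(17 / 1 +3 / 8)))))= 53721*sqrt(6) / 1120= 117.49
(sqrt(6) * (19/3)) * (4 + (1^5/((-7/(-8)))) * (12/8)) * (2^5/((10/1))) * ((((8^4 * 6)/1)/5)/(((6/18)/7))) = 59768832 * sqrt(6)/5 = 29280628.18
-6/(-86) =3/43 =0.07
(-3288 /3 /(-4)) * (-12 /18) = -548 /3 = -182.67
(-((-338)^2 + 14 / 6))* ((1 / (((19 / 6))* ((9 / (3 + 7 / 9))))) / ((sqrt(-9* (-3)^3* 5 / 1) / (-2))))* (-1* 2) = -93225008* sqrt(15) / 207765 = -1737.82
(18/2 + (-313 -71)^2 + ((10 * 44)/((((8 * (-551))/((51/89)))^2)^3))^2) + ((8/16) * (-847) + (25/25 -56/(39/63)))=396751066639735716149014806954142858701225331947274721570051839590506381/2699867730950712757373843580259627965019423823082141723807975473152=146952.04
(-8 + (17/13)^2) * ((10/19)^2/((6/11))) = -3.19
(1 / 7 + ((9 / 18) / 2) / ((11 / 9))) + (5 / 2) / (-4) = -171 / 616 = -0.28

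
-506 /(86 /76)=-19228 /43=-447.16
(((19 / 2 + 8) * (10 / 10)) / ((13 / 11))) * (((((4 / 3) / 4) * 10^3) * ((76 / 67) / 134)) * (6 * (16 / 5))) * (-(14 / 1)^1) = -655424000 / 58357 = -11231.28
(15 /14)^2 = 225 /196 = 1.15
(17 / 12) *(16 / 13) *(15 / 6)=170 / 39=4.36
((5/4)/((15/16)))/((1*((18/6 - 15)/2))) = -2/9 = -0.22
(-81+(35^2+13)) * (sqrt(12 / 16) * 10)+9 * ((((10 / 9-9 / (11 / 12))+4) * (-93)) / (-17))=9788.16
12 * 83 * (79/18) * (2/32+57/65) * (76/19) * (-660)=-140936158/13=-10841242.92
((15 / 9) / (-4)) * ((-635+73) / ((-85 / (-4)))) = 562 / 51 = 11.02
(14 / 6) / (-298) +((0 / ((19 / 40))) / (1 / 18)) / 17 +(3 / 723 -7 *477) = -719401699 / 215454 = -3339.00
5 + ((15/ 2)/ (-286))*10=1355/ 286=4.74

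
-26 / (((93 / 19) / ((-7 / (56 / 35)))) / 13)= 112385 / 372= 302.11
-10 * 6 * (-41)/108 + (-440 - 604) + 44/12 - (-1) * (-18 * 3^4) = -22280/9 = -2475.56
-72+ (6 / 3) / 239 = -17206 / 239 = -71.99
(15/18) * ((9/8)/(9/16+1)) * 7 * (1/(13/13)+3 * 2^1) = 147/5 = 29.40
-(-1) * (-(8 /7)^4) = -4096 /2401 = -1.71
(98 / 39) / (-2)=-49 / 39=-1.26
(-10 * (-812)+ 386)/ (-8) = -4253/ 4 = -1063.25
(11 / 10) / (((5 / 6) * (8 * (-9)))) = -11 / 600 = -0.02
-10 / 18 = -0.56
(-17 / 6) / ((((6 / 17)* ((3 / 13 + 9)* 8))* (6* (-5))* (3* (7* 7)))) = 3757 / 152409600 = 0.00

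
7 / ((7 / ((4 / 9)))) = 4 / 9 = 0.44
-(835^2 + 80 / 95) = -13247291 / 19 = -697225.84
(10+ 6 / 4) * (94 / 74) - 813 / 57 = 485 / 1406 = 0.34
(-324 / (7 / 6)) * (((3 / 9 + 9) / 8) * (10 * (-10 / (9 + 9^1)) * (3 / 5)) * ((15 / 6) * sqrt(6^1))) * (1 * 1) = 2700 * sqrt(6) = 6613.62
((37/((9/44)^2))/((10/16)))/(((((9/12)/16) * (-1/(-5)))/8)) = 293404672/243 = 1207426.63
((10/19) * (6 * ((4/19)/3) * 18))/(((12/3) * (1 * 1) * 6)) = 60/361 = 0.17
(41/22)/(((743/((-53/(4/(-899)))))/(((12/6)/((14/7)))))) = 1953527/65384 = 29.88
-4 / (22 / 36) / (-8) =0.82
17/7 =2.43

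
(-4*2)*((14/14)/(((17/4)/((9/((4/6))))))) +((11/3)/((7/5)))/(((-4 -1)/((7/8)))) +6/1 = -8107/408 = -19.87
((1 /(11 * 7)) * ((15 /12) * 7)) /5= 1 /44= 0.02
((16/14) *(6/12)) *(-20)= -11.43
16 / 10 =8 / 5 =1.60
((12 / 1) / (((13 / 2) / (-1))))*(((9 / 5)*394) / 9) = -9456 / 65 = -145.48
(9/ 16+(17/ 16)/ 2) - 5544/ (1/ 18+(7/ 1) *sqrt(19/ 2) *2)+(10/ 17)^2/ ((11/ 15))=106234144631/ 61371179936 - 12573792 *sqrt(38)/ 603287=-126.75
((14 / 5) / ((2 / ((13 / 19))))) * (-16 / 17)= -1456 / 1615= -0.90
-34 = -34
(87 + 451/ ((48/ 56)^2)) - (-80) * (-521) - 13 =-1475717/ 36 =-40992.14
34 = 34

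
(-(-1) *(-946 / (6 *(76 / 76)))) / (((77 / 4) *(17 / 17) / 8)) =-1376 / 21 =-65.52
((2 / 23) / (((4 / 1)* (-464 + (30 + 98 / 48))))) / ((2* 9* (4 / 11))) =-11 / 1430646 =-0.00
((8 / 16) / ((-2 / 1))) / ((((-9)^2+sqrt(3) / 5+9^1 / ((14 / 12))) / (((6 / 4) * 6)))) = -0.03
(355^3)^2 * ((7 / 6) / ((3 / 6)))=4670322851286458.33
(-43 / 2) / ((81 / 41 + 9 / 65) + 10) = -114595 / 64568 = -1.77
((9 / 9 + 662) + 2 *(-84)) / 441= 55 / 49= 1.12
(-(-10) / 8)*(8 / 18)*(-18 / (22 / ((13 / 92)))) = -65 / 1012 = -0.06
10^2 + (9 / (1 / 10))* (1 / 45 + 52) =4782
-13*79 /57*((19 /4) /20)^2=-19513 /19200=-1.02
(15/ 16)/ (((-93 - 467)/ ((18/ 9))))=-3/ 896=-0.00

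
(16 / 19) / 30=8 / 285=0.03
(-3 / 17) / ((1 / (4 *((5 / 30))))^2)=-4 / 51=-0.08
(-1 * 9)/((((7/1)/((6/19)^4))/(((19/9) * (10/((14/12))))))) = -77760/336091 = -0.23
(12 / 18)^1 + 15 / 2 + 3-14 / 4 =23 / 3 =7.67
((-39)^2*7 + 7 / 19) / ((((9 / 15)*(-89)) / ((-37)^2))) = -1384743500 / 5073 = -272963.43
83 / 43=1.93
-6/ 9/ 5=-2/ 15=-0.13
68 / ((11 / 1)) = 68 / 11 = 6.18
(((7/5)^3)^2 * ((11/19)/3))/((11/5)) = 117649/178125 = 0.66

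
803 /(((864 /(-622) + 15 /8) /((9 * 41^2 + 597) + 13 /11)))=31420770376 /1209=25989057.38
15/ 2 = 7.50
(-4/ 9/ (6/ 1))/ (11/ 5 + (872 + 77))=-5/ 64206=-0.00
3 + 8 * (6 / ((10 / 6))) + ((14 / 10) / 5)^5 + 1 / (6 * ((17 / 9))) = 10588462063 / 332031250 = 31.89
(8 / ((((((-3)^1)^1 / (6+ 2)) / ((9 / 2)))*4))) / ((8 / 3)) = -9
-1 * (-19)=19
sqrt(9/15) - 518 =-517.23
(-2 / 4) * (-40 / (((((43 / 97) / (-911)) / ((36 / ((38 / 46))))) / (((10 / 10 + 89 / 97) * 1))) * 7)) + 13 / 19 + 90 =-2805507137 / 5719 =-490559.04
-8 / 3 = -2.67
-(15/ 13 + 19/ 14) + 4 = 271/ 182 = 1.49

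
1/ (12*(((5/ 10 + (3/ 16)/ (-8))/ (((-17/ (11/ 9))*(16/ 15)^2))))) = -139264/ 50325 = -2.77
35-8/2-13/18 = 545/18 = 30.28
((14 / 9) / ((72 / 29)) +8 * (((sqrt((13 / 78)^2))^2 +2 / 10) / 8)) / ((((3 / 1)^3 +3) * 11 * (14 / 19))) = 3287 / 935550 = 0.00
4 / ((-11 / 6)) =-24 / 11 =-2.18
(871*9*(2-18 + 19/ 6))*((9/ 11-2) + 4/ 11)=164619/ 2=82309.50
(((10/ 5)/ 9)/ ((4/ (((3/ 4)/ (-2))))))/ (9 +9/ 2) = -1/ 648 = -0.00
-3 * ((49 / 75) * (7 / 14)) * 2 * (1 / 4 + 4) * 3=-2499 / 100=-24.99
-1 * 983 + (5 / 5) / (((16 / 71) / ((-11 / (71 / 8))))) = -1977 / 2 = -988.50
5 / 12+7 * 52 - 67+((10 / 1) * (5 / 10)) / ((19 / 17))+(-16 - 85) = 45803 / 228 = 200.89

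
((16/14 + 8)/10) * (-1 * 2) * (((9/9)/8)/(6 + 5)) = -8/385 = -0.02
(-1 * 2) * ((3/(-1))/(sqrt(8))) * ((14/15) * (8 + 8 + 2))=126 * sqrt(2)/5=35.64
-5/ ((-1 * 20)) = 0.25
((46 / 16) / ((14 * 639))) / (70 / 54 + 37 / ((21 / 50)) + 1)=69 / 19407424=0.00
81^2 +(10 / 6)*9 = 6576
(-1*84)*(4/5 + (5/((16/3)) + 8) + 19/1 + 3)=-53319/20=-2665.95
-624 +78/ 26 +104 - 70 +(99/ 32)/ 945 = -1972309/ 3360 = -587.00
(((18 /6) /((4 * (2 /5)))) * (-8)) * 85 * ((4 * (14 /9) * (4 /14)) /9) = -6800 /27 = -251.85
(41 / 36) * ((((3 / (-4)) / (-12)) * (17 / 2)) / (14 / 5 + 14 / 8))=3485 / 26208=0.13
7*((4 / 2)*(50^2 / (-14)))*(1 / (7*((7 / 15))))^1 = -37500 / 49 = -765.31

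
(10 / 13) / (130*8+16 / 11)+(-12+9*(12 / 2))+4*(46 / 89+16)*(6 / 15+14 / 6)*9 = 11049419999 / 6627296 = 1667.26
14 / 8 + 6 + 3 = 43 / 4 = 10.75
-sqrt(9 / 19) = -3*sqrt(19) / 19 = -0.69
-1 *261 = -261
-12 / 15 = -4 / 5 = -0.80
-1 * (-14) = 14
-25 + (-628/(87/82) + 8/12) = -17871/29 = -616.24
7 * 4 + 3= 31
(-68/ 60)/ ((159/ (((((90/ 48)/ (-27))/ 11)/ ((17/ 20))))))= 5/ 94446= 0.00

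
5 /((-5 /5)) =-5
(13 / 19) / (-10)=-13 / 190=-0.07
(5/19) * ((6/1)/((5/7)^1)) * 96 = 4032/19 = 212.21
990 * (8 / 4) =1980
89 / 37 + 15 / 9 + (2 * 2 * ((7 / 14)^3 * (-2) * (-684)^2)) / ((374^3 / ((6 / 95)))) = 14776548832 / 3629257665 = 4.07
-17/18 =-0.94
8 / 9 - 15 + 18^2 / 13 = 1265 / 117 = 10.81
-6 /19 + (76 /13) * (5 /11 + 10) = 60.80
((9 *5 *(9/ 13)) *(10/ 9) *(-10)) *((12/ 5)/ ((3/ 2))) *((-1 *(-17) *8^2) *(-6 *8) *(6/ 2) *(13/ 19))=1128038400/ 19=59370442.11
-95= -95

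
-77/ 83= -0.93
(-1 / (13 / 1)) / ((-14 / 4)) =2 / 91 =0.02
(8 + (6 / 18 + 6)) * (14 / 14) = 43 / 3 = 14.33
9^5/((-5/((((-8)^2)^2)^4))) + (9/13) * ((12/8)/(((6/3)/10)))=-432141213394475679069/130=-3324163179957505223.61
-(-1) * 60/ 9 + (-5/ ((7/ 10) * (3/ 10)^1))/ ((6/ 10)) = -33.02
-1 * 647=-647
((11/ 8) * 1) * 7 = 77/ 8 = 9.62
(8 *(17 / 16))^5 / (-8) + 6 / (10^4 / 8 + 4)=-296749857 / 53504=-5546.31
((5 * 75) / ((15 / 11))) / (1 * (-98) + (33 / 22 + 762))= 50 / 121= 0.41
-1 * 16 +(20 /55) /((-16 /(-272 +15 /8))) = -3471 /352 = -9.86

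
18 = 18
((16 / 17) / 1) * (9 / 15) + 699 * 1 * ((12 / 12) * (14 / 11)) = 832338 / 935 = 890.20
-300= -300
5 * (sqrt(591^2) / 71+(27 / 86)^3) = 1886532945 / 45159976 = 41.77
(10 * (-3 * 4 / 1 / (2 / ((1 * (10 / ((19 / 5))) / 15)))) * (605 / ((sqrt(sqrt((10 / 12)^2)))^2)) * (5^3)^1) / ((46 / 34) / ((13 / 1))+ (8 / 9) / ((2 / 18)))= -1337050000 / 11343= -117874.46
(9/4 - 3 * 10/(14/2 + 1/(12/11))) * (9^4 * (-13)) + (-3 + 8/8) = 9979129/76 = 131304.33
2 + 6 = 8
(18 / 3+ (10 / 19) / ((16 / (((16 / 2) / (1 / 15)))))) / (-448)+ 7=8485 / 1216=6.98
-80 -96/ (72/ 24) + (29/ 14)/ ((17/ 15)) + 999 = 211541/ 238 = 888.83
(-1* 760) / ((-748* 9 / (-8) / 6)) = -5.42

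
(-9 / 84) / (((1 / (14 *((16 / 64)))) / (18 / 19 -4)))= 87 / 76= 1.14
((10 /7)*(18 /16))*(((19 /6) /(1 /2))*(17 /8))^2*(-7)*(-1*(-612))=-79811685 /64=-1247057.58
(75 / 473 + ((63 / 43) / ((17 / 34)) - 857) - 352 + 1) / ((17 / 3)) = -1709769 / 8041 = -212.63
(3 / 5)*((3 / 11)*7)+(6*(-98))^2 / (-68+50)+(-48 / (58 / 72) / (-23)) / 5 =-704584451 / 36685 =-19206.34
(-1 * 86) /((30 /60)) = -172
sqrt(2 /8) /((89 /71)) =0.40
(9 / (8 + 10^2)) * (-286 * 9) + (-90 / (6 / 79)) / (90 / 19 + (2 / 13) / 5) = -2726451 / 5888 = -463.05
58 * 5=290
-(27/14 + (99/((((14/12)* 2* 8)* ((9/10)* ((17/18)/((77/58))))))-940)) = 12834793/13804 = 929.79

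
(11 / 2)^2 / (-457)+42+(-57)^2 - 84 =5862275 / 1828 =3206.93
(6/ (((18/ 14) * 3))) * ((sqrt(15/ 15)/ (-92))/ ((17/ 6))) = -0.01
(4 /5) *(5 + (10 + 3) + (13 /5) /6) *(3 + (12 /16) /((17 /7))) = 1659 /34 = 48.79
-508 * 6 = -3048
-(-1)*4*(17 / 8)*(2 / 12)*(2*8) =22.67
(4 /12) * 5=5 /3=1.67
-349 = -349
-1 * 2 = -2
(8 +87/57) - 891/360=7.05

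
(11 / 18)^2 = 121 / 324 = 0.37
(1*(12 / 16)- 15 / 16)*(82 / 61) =-123 / 488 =-0.25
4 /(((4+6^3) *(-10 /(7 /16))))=-7 /8800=-0.00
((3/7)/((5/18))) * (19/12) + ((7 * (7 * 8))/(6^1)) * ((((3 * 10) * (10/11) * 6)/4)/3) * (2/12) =348643/2310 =150.93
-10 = -10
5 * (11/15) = 11/3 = 3.67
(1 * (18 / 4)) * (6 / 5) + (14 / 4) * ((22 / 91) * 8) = 791 / 65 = 12.17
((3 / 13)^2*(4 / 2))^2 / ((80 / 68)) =1377 / 142805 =0.01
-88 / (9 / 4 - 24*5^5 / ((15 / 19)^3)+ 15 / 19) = 60192 / 104254721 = 0.00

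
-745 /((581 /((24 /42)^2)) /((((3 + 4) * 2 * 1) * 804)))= -19167360 /4067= -4712.90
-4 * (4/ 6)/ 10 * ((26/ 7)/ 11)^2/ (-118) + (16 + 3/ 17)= 1442993359/ 89201805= 16.18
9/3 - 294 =-291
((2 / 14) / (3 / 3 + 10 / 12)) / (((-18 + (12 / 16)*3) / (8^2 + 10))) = -592 / 1617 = -0.37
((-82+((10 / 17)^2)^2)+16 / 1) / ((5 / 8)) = -44019088 / 417605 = -105.41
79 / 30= 2.63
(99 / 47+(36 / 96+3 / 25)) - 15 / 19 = 323607 / 178600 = 1.81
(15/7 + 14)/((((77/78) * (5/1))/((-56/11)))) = -70512/4235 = -16.65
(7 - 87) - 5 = -85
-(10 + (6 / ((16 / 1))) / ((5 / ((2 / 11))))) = -2203 / 220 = -10.01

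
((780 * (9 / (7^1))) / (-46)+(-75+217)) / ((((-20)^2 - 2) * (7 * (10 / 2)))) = 9676 / 1121365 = 0.01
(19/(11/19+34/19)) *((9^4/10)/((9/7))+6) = 621281/150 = 4141.87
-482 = -482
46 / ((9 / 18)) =92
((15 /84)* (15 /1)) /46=0.06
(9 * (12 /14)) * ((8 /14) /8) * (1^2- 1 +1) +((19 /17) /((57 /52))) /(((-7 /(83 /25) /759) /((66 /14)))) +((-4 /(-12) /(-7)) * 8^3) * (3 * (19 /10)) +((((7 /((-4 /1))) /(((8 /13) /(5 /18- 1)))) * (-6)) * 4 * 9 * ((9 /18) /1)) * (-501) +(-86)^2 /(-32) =36328189351 /333200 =109028.18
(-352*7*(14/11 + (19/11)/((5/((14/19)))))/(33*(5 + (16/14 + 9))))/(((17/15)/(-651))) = 42872256/9911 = 4325.72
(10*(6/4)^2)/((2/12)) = 135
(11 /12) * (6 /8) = 11 /16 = 0.69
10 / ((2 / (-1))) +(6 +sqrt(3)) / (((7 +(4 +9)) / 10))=-2 +sqrt(3) / 2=-1.13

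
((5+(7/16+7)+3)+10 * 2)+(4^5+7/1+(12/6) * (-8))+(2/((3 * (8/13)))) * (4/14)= 353051/336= 1050.75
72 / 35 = 2.06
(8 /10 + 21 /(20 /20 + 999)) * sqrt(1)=821 /1000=0.82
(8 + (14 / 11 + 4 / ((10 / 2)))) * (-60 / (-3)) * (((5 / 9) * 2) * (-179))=-3966640 / 99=-40067.07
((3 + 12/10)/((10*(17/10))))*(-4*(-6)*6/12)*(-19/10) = -2394/425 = -5.63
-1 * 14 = -14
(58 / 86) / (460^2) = 0.00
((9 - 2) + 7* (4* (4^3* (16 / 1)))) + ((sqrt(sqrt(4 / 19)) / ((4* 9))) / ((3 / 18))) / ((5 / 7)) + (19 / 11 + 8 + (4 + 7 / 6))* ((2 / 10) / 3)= 7* 19^(3 / 4)* sqrt(2) / 570 + 28393193 / 990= 28680.15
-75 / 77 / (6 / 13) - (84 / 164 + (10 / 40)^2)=-135629 / 50512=-2.69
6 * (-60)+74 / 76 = -13643 / 38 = -359.03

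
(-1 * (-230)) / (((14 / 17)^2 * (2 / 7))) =33235 / 28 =1186.96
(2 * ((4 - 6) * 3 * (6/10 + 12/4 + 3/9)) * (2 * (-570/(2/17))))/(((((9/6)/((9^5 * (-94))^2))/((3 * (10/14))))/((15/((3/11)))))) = 7750134985752937166400/7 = 1107162140821848166628.57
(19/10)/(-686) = -19/6860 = -0.00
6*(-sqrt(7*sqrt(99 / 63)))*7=-42*77^(1 / 4)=-124.41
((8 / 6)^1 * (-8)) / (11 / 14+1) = -448 / 75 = -5.97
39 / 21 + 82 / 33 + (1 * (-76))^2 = 5780.34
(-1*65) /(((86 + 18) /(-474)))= 296.25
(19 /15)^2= 361 /225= 1.60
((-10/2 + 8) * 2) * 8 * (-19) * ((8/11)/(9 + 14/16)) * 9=-604.50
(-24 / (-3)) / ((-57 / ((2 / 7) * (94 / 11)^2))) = -141376 / 48279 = -2.93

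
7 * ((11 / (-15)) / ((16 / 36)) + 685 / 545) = -5999 / 2180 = -2.75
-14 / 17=-0.82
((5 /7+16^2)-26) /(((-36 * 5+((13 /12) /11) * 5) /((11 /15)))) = -156332 /165865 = -0.94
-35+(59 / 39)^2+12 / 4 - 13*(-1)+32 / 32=-23897 / 1521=-15.71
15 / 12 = 1.25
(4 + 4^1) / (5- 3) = 4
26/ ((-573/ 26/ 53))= -35828/ 573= -62.53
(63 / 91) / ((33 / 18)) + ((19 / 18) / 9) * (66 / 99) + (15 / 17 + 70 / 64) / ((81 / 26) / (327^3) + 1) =773949078699431 / 318246836718096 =2.43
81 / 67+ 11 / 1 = 818 / 67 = 12.21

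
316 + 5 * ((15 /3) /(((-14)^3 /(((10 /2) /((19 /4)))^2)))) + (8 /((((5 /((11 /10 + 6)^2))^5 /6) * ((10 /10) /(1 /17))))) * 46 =27812757099266513001648187 /2055655273437500000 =13529874.13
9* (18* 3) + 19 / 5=2449 / 5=489.80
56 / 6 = 28 / 3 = 9.33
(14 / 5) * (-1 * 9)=-126 / 5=-25.20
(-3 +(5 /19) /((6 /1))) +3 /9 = -299 /114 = -2.62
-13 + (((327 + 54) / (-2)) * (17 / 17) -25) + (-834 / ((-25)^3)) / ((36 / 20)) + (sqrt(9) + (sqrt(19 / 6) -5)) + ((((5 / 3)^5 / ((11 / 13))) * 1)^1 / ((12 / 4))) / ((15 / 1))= -34601875811 / 150356250 + sqrt(114) / 6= -228.35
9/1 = 9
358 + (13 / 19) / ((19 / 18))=129472 / 361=358.65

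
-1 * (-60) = 60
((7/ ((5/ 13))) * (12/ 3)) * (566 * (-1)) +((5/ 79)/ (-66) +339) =-40865.80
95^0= 1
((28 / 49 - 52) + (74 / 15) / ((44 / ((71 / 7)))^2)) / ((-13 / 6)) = 36403883 / 1541540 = 23.62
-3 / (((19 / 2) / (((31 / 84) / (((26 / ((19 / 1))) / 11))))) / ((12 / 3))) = -341 / 91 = -3.75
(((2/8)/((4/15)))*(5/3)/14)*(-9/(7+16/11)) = -825/6944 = -0.12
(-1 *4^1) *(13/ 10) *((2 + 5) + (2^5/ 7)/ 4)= -42.34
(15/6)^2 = 25/4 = 6.25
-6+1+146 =141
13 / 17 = 0.76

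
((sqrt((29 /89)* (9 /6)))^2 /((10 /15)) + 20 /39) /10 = 0.12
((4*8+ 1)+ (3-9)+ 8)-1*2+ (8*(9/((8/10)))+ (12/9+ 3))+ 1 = 385/3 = 128.33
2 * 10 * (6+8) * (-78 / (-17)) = 21840 / 17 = 1284.71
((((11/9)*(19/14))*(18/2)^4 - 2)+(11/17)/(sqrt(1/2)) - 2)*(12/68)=33*sqrt(2)/289+456915/238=1919.97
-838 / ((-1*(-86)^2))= 419 / 3698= 0.11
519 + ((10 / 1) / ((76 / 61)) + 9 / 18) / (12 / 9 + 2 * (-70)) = 2050845 / 3952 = 518.94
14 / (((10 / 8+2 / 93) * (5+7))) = 434 / 473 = 0.92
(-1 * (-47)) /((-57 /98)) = -4606 /57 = -80.81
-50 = -50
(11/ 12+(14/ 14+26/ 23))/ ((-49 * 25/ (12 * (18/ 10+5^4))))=-2635694/ 140875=-18.71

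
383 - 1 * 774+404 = 13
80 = 80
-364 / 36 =-91 / 9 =-10.11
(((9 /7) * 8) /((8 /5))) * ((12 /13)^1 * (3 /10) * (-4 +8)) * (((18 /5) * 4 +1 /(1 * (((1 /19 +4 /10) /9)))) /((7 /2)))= 104976 /1505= 69.75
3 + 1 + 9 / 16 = 73 / 16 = 4.56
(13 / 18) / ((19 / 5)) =65 / 342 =0.19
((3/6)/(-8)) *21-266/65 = -5621/1040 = -5.40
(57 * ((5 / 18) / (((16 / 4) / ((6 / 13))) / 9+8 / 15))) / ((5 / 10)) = 4275 / 202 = 21.16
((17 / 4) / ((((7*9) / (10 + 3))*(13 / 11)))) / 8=187 / 2016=0.09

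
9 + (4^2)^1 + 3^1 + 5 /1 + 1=34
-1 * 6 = -6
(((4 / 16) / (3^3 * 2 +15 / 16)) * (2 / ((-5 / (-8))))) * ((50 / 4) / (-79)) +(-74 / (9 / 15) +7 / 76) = -216806571 / 1759172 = -123.24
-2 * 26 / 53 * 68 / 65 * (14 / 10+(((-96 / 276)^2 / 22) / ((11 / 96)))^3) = -499372200580173296 / 347487355007365925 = -1.44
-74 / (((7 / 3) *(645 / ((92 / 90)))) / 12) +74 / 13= 1493542 / 293475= 5.09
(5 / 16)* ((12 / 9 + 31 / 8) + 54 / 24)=895 / 384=2.33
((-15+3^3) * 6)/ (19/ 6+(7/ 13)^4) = 12338352/ 557065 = 22.15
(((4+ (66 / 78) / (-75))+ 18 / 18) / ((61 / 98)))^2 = 227216195584 / 3537275625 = 64.23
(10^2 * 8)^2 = 640000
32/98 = 16/49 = 0.33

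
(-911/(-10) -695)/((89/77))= -465003/890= -522.48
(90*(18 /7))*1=1620 /7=231.43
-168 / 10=-84 / 5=-16.80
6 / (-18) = -1 / 3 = -0.33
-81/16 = -5.06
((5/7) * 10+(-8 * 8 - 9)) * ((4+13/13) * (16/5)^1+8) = -11064/7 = -1580.57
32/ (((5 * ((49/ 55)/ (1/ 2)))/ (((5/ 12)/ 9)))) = 220/ 1323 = 0.17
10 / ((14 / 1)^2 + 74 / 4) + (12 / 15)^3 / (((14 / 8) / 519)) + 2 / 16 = 456504623 / 3003000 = 152.02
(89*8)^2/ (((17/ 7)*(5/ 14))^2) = 4868690176/ 7225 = 673867.15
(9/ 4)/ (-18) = -0.12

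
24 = 24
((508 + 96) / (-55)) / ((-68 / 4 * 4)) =151 / 935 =0.16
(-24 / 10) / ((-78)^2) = -1 / 2535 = -0.00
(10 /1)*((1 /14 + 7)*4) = 1980 /7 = 282.86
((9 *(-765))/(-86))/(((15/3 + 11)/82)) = 282285/688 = 410.30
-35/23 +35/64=-1435/1472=-0.97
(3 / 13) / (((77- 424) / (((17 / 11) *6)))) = -306 / 49621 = -0.01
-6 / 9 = -2 / 3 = -0.67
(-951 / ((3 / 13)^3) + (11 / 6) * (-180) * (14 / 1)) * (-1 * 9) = 738029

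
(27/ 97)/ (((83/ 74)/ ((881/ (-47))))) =-1760238/ 378397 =-4.65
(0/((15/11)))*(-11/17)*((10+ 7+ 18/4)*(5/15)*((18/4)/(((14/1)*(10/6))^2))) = 0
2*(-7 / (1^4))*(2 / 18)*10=-15.56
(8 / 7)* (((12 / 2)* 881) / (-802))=-7.53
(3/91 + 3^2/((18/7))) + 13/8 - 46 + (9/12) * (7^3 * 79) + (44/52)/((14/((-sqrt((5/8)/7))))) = 14765229/728 - 11 * sqrt(70)/5096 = 20281.89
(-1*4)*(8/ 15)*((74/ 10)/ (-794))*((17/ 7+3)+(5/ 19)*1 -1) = 123136/ 1320025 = 0.09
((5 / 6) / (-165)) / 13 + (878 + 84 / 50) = 56607383 / 64350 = 879.68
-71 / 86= -0.83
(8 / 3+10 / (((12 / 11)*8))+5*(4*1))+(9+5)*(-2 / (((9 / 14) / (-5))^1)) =34789 / 144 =241.59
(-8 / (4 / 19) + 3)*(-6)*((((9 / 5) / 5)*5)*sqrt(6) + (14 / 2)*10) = 378*sqrt(6) + 14700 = 15625.91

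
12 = 12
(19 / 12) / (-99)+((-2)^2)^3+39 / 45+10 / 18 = 388513 / 5940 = 65.41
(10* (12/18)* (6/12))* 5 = 50/3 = 16.67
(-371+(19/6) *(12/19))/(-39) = 123/13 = 9.46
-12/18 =-2/3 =-0.67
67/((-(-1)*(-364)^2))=67/132496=0.00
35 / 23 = 1.52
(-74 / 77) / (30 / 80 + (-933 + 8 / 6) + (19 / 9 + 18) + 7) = 5328 / 5012777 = 0.00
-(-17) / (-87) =-17 / 87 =-0.20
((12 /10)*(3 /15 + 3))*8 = 768 /25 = 30.72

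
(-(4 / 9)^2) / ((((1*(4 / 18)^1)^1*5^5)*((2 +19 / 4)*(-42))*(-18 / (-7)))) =8 / 20503125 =0.00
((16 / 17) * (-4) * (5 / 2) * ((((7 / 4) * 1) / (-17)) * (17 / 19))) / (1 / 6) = 1680 / 323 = 5.20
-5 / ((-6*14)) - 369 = -30991 / 84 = -368.94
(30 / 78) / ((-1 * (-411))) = 5 / 5343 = 0.00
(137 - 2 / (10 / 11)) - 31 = 519 / 5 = 103.80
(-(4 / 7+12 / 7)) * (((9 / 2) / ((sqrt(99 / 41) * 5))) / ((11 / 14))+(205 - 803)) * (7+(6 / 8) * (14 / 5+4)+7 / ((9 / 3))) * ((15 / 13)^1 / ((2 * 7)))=79672 / 49 - 5196 * sqrt(451) / 55055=1623.95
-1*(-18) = 18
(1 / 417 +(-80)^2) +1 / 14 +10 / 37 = 1382512727 / 216006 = 6400.34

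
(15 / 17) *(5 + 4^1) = 135 / 17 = 7.94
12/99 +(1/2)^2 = 49/132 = 0.37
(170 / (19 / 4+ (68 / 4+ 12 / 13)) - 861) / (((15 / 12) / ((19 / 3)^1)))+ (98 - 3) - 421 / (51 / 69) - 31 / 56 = -80805842683 / 16836120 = -4799.55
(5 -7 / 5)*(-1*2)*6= -216 / 5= -43.20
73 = 73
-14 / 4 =-7 / 2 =-3.50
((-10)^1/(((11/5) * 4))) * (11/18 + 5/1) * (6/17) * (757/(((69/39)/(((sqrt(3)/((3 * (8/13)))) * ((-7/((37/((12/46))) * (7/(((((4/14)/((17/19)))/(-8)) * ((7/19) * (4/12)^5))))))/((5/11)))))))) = -64606165 * sqrt(3)/131957094816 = -0.00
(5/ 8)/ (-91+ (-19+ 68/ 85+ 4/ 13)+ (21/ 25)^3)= -1015625/ 175986856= -0.01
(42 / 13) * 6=252 / 13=19.38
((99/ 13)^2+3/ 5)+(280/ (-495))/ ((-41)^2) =8239690208/ 140624055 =58.59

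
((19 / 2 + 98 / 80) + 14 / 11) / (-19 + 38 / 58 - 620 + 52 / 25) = -765455 / 40593696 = -0.02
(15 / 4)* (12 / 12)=15 / 4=3.75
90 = 90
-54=-54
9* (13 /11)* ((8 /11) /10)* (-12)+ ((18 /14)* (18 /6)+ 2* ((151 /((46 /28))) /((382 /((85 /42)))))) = -248457658 /55813065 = -4.45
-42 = -42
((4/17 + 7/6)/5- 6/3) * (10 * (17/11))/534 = -877/17622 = -0.05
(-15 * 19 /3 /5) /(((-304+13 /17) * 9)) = 323 /46395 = 0.01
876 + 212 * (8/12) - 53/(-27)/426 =11701421/11502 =1017.34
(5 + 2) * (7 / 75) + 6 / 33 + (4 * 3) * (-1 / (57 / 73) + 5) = 712691 / 15675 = 45.47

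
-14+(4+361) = 351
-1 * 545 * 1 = -545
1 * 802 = 802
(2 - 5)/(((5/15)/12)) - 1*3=-111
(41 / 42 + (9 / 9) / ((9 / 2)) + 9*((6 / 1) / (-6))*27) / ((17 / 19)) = -578873 / 2142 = -270.25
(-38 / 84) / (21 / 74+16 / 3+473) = -703 / 743771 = -0.00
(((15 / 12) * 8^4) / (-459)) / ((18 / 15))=-12800 / 1377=-9.30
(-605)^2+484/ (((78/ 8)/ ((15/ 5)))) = 4760261/ 13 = 366173.92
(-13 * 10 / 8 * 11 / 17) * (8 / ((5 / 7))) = -2002 / 17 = -117.76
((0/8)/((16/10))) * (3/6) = 0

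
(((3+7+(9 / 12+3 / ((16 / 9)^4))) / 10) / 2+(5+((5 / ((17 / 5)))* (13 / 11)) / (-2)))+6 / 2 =376653917 / 49020928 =7.68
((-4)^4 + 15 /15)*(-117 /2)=-30069 /2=-15034.50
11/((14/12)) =66/7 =9.43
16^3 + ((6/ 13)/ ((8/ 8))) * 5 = 53278/ 13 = 4098.31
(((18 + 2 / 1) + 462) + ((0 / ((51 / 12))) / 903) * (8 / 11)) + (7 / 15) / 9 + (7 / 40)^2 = 20825963 / 43200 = 482.08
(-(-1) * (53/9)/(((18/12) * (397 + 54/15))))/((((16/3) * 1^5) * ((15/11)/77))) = 44891/432648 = 0.10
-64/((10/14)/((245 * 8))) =-175616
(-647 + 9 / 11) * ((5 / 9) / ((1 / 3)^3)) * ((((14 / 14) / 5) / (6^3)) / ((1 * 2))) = -4.49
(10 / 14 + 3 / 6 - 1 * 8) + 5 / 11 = -975 / 154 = -6.33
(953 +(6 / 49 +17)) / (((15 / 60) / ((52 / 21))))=9887488 / 1029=9608.83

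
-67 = -67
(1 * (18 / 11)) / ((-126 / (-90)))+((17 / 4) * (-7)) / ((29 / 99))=-896697 / 8932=-100.39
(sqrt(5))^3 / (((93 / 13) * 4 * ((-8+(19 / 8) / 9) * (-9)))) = 130 * sqrt(5) / 51801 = 0.01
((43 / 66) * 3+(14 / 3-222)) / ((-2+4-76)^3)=14215 / 26744784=0.00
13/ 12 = 1.08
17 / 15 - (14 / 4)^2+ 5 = -367 / 60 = -6.12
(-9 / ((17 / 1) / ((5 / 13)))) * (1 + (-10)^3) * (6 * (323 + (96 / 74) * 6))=89222310 / 221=403720.86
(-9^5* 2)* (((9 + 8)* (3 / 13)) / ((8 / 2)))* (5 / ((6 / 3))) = -15057495 / 52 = -289567.21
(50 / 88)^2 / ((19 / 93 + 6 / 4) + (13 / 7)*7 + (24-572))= -58125 / 96018824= -0.00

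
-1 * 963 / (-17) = 963 / 17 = 56.65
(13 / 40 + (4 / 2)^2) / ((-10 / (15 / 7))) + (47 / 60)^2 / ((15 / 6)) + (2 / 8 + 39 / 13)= 323651 / 126000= 2.57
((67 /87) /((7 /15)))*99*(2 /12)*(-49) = -77385 /58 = -1334.22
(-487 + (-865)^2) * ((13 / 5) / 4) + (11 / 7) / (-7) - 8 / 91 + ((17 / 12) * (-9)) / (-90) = 37152097217 / 76440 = 486029.53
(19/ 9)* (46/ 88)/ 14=437/ 5544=0.08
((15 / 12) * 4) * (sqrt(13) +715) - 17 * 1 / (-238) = 5 * sqrt(13) +50051 / 14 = 3593.10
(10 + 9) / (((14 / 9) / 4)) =342 / 7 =48.86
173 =173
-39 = -39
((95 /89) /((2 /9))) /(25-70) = -19 /178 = -0.11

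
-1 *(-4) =4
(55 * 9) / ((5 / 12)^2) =14256 / 5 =2851.20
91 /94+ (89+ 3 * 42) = 20301 /94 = 215.97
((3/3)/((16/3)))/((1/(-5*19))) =-285/16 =-17.81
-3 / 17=-0.18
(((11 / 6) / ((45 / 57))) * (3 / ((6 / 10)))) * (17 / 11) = 323 / 18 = 17.94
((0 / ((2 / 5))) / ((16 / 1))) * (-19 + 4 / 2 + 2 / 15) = 0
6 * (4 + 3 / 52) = 633 / 26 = 24.35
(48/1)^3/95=110592/95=1164.13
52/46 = 26/23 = 1.13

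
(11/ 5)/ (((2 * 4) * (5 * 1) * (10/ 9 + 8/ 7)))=0.02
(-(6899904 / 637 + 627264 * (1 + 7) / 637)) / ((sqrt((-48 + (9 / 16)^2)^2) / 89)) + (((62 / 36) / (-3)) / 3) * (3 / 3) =-14663244483919 / 419896386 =-34921.10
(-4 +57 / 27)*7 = -119 / 9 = -13.22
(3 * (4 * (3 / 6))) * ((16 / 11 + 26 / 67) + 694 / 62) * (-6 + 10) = 7148088 / 22847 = 312.87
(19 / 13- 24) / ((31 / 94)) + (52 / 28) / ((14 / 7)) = -67.41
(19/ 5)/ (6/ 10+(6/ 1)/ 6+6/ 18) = 57/ 29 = 1.97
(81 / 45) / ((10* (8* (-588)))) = -3 / 78400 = -0.00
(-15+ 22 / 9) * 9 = -113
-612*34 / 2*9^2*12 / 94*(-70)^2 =-527150757.45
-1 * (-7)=7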